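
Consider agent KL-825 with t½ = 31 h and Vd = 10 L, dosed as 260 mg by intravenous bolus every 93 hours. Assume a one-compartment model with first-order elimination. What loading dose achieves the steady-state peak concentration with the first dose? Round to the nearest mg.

f = (1/2)^(93/31) ≈ 0.125000; accumulation ratio R = 1/(1−f) ≈ 1.14286.
Loading dose to hit Cmax,ss on first dose: D_load = D_maint·R ≈ 260 × 1.14286 ≈ 297.14 mg.

297 mg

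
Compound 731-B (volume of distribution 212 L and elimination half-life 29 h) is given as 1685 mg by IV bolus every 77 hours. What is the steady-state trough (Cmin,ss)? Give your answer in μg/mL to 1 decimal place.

k = ln2/t½ = ln2/29 ≈ 0.023902 h⁻¹; fraction remaining f = e^(−kτ) = e^(−0.023902×77) ≈ 0.1587.
Accumulation ratio R = 1/(1 − f) ≈ 1/0.8413 ≈ 1.1886.
Single-dose peak C₀ = D/Vd = 1685/212 ≈ 7.948 μg/mL.
Steady-state peak Cmax,ss = C₀·R ≈ 7.948 × 1.1886 ≈ 9.447 μg/mL.
Steady-state trough Cmin,ss = Cmax,ss·f ≈ 9.447 × 0.1587 ≈ 1.499 μg/mL.

1.5 μg/mL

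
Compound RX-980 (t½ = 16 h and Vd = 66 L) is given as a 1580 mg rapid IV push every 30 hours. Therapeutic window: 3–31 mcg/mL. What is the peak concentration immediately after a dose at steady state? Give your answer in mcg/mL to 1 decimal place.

k = ln2/t½ = ln2/16 ≈ 0.043322 h⁻¹; fraction remaining f = e^(−kτ) = e^(−0.043322×30) ≈ 0.2726.
At steady state, accumulation factor R = 1/(1 − e^(−kτ)) ≈ 1.3748.
Single-dose peak C₀ = D/Vd = 1580/66 ≈ 23.939 mcg/mL.
Cmax,ss = C₀/(1 − f) ≈ 23.939/0.7274 ≈ 32.910 mcg/mL.
Peak 32.9 mcg/mL vs MTC 31 mcg/mL: exceeds toxic threshold.

32.9 mcg/mL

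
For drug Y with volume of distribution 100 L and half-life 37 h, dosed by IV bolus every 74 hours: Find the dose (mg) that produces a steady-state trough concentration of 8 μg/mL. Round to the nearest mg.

2400 mg

τ/t½ = 74/37 ≈ 2, so f = (1/2)^(74/37) ≈ 0.250000.
Cmin,ss = (D/Vd)·f/(1−f), so D = Cmin,ss·Vd·(1−f)/f.
D = 8 × 100 × (1−f)/f ≈ 8 × 100 × 3.00000 ≈ 2400.00 mg.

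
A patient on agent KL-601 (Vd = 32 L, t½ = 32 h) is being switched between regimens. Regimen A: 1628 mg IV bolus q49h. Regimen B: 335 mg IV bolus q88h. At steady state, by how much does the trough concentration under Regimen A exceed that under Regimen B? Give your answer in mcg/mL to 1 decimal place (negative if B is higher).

Regimen A: f = (1/2)^(49/32) ≈ 0.3460; Cmin,ss = (1628/32)·f/(1−f) ≈ 26.916 mcg/mL.
Regimen B: f = (1/2)^(88/32) ≈ 0.1487; Cmin,ss = (335/32)·f/(1−f) ≈ 1.829 mcg/mL.
Difference ≈ 26.916 − 1.829 ≈ 25.087 mcg/mL.

25.1 mcg/mL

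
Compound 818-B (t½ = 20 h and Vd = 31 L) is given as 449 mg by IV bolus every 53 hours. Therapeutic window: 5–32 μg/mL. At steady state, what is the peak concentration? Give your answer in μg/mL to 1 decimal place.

17.2 μg/mL

Over one 53-h interval, 53/20 ≈ 2.65 half-lives elapse, leaving f ≈ 0.1593 of each dose.
Accumulation ratio R = 1/(1 − f) ≈ 1/0.8407 ≈ 1.1895.
Each bolus raises the concentration by D/Vd = 449/31 ≈ 14.484 μg/mL.
Steady-state peak Cmax,ss = C₀·R ≈ 14.484 × 1.1895 ≈ 17.229 μg/mL.
Peak 17.2 μg/mL vs MTC 32 μg/mL: below toxic threshold.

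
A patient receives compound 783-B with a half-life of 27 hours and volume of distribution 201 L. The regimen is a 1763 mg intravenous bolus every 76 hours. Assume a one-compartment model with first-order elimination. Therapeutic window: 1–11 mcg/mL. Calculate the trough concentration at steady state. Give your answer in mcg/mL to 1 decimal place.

Over one 76-h interval, 76/27 ≈ 2.8148 half-lives elapse, leaving f ≈ 0.1421 of each dose.
At steady state, accumulation factor R = 1/(1 − e^(−kτ)) ≈ 1.1656.
Single-dose peak C₀ = D/Vd = 1763/201 ≈ 8.771 mcg/mL.
Steady-state peak Cmax,ss = C₀·R ≈ 8.771 × 1.1656 ≈ 10.223 mcg/mL.
Steady-state trough Cmin,ss = Cmax,ss·f ≈ 10.223 × 0.1421 ≈ 1.453 mcg/mL.
Trough 1.5 mcg/mL vs MEC 1 mcg/mL: adequate.

1.5 mcg/mL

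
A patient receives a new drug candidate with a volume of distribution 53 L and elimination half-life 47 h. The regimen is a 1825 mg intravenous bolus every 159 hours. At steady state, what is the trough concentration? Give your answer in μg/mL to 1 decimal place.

Over one 159-h interval, 159/47 ≈ 3.383 half-lives elapse, leaving f ≈ 0.0959 of each dose.
Single-dose peak C₀ = D/Vd = 1825/53 ≈ 34.434 μg/mL.
Steady-state trough Cmin,ss = C₀·f/(1−f) ≈ 34.434 × 0.0959/0.9041 ≈ 3.652 μg/mL.

3.7 μg/mL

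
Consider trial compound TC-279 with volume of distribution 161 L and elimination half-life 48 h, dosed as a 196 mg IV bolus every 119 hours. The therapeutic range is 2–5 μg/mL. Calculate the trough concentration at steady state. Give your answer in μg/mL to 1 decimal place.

0.3 μg/mL

Over one 119-h interval, 119/48 ≈ 2.4792 half-lives elapse, leaving f ≈ 0.1793 of each dose.
At steady state, accumulation factor R = 1/(1 − e^(−kτ)) ≈ 1.2185.
Single-dose peak C₀ = D/Vd = 196/161 ≈ 1.217 μg/mL.
Cmax,ss = C₀/(1 − f) ≈ 1.217/0.8207 ≈ 1.483 μg/mL.
Steady-state trough Cmin,ss = Cmax,ss·f ≈ 1.483 × 0.1793 ≈ 0.266 μg/mL.
Trough 0.3 μg/mL vs MEC 2 μg/mL: subtherapeutic.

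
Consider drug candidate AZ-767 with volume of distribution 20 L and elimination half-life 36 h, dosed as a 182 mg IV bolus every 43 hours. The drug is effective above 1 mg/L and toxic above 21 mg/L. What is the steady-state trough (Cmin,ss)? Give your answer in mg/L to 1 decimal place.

k = ln2/t½ = ln2/36 ≈ 0.019254 h⁻¹; fraction remaining f = e^(−kτ) = e^(−0.019254×43) ≈ 0.4370.
Each bolus raises the concentration by D/Vd = 182/20 ≈ 9.100 mg/L.
Steady-state trough Cmin,ss = C₀·f/(1−f) ≈ 9.100 × 0.4370/0.5630 ≈ 7.063 mg/L.
Trough 7.1 mg/L vs MEC 1 mg/L: adequate.

7.1 mg/L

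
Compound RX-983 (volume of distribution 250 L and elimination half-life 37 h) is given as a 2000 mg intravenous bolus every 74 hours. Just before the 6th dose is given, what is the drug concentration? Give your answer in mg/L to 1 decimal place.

f = (1/2)^(τ/t½) = (1/2)^(74/37) ≈ 0.2500.
C₀ = D/Vd = 2000/250 ≈ 8.000 mg/L.
Before the 6th dose, 5 doses have been given. Superposition: Cmin = C₀·(f + f² + … + f^5).
≈ 8.000 × (0.2500 + 0.0625 + 0.0156 + 0.0039 + 0.0010) ≈ 8.000 × 0.3330 ≈ 2.664 mg/L.

2.7 mg/L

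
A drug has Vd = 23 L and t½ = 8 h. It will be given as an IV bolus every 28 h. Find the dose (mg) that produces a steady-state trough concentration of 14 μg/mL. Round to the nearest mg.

τ/t½ = 28/8 ≈ 3.5, so f = (1/2)^(28/8) ≈ 0.088388.
Cmin,ss = (D/Vd)·f/(1−f), so D = Cmin,ss·Vd·(1−f)/f.
D = 14 × 23 × (1−f)/f ≈ 14 × 23 × 10.31375 ≈ 3321.03 mg.

3321 mg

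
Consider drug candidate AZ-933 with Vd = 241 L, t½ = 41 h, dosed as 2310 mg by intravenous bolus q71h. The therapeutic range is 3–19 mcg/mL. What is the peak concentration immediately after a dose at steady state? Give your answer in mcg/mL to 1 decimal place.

13.7 mcg/mL

k = ln2/t½ = ln2/41 ≈ 0.016906 h⁻¹; fraction remaining f = e^(−kτ) = e^(−0.016906×71) ≈ 0.3011.
At steady state, accumulation factor R = 1/(1 − e^(−kτ)) ≈ 1.4308.
Each bolus raises the concentration by D/Vd = 2310/241 ≈ 9.585 mcg/mL.
Cmax,ss = C₀/(1 − f) ≈ 9.585/0.6989 ≈ 13.714 mcg/mL.
Peak 13.7 mcg/mL vs MTC 19 mcg/mL: below toxic threshold.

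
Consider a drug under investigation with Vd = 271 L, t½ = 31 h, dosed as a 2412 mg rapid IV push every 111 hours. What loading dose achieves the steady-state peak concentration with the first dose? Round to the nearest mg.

f = (1/2)^(111/31) ≈ 0.083583; accumulation ratio R = 1/(1−f) ≈ 1.09121.
Loading dose to hit Cmax,ss on first dose: D_load = D_maint·R ≈ 2412 × 1.09121 ≈ 2632.00 mg.

2632 mg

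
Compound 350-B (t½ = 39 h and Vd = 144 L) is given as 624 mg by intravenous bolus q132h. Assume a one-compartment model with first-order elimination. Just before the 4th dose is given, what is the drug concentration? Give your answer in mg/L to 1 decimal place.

f = (1/2)^(τ/t½) = (1/2)^(132/39) ≈ 0.0957.
C₀ = D/Vd = 624/144 ≈ 4.333 mg/L.
Before the 4th dose, 3 doses have been given. Superposition: Cmin = C₀·(f + f² + … + f^3).
≈ 4.333 × (0.0957 + 0.0092 + 0.0009) ≈ 4.333 × 0.1058 ≈ 0.458 mg/L.

0.5 mg/L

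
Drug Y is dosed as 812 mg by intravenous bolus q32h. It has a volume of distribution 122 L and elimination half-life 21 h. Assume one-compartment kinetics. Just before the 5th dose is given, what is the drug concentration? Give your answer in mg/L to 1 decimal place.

f = (1/2)^(τ/t½) = (1/2)^(32/21) ≈ 0.3478.
C₀ = D/Vd = 812/122 ≈ 6.656 mg/L.
Before the 5th dose, 4 doses have been given. Superposition: Cmin = C₀·(f + f² + … + f^4).
≈ 6.656 × (0.3478 + 0.1210 + 0.0421 + 0.0146) ≈ 6.656 × 0.5255 ≈ 3.498 mg/L.

3.5 mg/L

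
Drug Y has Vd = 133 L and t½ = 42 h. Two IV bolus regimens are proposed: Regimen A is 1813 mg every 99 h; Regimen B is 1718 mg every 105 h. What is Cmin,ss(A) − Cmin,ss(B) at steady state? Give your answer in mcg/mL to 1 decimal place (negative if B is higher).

Regimen A: f = (1/2)^(99/42) ≈ 0.1952; Cmin,ss = (1813/133)·f/(1−f) ≈ 3.306 mcg/mL.
Regimen B: f = (1/2)^(105/42) ≈ 0.1768; Cmin,ss = (1718/133)·f/(1−f) ≈ 2.774 mcg/mL.
Difference ≈ 3.306 − 2.774 ≈ 0.532 mcg/mL.

0.5 mcg/mL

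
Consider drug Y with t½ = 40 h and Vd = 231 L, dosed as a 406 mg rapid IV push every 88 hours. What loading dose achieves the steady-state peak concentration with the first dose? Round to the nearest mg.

f = (1/2)^(88/40) ≈ 0.217638; accumulation ratio R = 1/(1−f) ≈ 1.27818.
Loading dose to hit Cmax,ss on first dose: D_load = D_maint·R ≈ 406 × 1.27818 ≈ 518.94 mg.

519 mg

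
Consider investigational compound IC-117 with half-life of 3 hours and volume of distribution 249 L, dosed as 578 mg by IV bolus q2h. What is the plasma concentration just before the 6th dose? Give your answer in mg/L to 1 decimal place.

3.6 mg/L

f = (1/2)^(τ/t½) = (1/2)^(2/3) ≈ 0.6300.
C₀ = D/Vd = 578/249 ≈ 2.321 mg/L.
Before the 6th dose, 5 doses have been given. Superposition: Cmin = C₀·(f + f² + … + f^5).
≈ 2.321 × (0.6300 + 0.3969 + 0.2500 + 0.1575 + 0.0992) ≈ 2.321 × 1.5336 ≈ 3.559 mg/L.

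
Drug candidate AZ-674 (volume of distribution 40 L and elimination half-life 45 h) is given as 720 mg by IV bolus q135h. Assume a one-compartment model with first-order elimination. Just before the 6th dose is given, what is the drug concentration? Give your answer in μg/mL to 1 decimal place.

2.6 μg/mL

f = (1/2)^(τ/t½) = (1/2)^(135/45) ≈ 0.1250.
C₀ = D/Vd = 720/40 ≈ 18.000 μg/mL.
Before the 6th dose, 5 doses have been given. Superposition: Cmin = C₀·(f + f² + … + f^5).
≈ 18.000 × (0.1250 + 0.0156 + 0.0020 + 0.0002 + 0.0000) ≈ 18.000 × 0.1428 ≈ 2.570 μg/mL.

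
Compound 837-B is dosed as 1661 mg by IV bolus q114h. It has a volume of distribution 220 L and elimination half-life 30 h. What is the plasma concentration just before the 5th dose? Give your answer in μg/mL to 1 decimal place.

0.6 μg/mL

f = (1/2)^(τ/t½) = (1/2)^(114/30) ≈ 0.0718.
C₀ = D/Vd = 1661/220 ≈ 7.550 μg/mL.
Before the 5th dose, 4 doses have been given. Superposition: Cmin = C₀·(f + f² + … + f^4).
≈ 7.550 × (0.0718 + 0.0052 + 0.0004 + 0.0000) ≈ 7.550 × 0.0774 ≈ 0.584 μg/mL.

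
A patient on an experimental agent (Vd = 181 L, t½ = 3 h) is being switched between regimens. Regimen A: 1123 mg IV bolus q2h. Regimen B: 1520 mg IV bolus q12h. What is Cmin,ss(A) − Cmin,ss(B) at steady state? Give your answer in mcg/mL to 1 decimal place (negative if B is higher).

10.0 mcg/mL

Regimen A: f = (1/2)^(2/3) ≈ 0.6300; Cmin,ss = (1123/181)·f/(1−f) ≈ 10.564 mcg/mL.
Regimen B: f = (1/2)^(12/3) ≈ 0.0625; Cmin,ss = (1520/181)·f/(1−f) ≈ 0.560 mcg/mL.
Difference ≈ 10.564 − 0.560 ≈ 10.004 mcg/mL.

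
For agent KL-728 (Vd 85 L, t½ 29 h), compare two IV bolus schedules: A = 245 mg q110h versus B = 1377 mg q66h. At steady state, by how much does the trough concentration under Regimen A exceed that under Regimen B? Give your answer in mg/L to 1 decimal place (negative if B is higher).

-4.0 mg/L

Regimen A: f = (1/2)^(110/29) ≈ 0.0721; Cmin,ss = (245/85)·f/(1−f) ≈ 0.224 mg/L.
Regimen B: f = (1/2)^(66/29) ≈ 0.2065; Cmin,ss = (1377/85)·f/(1−f) ≈ 4.216 mg/L.
Difference ≈ 0.224 − 4.216 ≈ -3.992 mg/L.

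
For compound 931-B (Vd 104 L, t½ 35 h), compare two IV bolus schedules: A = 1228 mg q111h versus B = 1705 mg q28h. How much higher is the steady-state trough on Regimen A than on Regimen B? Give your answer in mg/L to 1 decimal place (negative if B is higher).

Regimen A: f = (1/2)^(111/35) ≈ 0.1110; Cmin,ss = (1228/104)·f/(1−f) ≈ 1.474 mg/L.
Regimen B: f = (1/2)^(28/35) ≈ 0.5743; Cmin,ss = (1705/104)·f/(1−f) ≈ 22.117 mg/L.
Difference ≈ 1.474 − 22.117 ≈ -20.643 mg/L.

-20.6 mg/L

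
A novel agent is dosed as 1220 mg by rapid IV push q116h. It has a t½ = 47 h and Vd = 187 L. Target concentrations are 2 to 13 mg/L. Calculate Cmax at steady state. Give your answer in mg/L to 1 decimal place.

Over one 116-h interval, 116/47 ≈ 2.4681 half-lives elapse, leaving f ≈ 0.1807 of each dose.
Accumulation ratio R = 1/(1 − f) ≈ 1/0.8193 ≈ 1.2206.
Each bolus raises the concentration by D/Vd = 1220/187 ≈ 6.524 mg/L.
Steady-state peak Cmax,ss = C₀·R ≈ 6.524 × 1.2206 ≈ 7.963 mg/L.
Peak 8.0 mg/L vs MTC 13 mg/L: below toxic threshold.

8.0 mg/L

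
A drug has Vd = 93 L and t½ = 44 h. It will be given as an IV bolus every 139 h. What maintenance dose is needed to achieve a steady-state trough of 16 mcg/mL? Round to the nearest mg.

τ/t½ = 139/44 ≈ 3.1591, so f = (1/2)^(139/44) ≈ 0.111949.
Cmin,ss = (D/Vd)·f/(1−f), so D = Cmin,ss·Vd·(1−f)/f.
D = 16 × 93 × (1−f)/f ≈ 16 × 93 × 7.93264 ≈ 11803.77 mg.

11804 mg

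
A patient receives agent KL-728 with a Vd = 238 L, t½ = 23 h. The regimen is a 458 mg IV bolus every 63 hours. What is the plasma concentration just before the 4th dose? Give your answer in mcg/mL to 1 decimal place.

0.3 mcg/mL

f = (1/2)^(τ/t½) = (1/2)^(63/23) ≈ 0.1498.
C₀ = D/Vd = 458/238 ≈ 1.924 mcg/mL.
Before the 4th dose, 3 doses have been given. Superposition: Cmin = C₀·(f + f² + … + f^3).
≈ 1.924 × (0.1498 + 0.0224 + 0.0034) ≈ 1.924 × 0.1756 ≈ 0.338 mcg/mL.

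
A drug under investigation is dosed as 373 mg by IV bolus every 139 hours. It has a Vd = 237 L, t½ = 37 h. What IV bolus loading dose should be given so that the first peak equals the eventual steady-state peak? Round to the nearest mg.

f = (1/2)^(139/37) ≈ 0.073978; accumulation ratio R = 1/(1−f) ≈ 1.07989.
Loading dose to hit Cmax,ss on first dose: D_load = D_maint·R ≈ 373 × 1.07989 ≈ 402.80 mg.

403 mg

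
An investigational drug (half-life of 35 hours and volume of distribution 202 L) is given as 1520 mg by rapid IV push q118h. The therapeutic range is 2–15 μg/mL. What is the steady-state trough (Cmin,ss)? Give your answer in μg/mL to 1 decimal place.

Over one 118-h interval, 118/35 ≈ 3.3714 half-lives elapse, leaving f ≈ 0.0966 of each dose.
Accumulation ratio R = 1/(1 − f) ≈ 1/0.9034 ≈ 1.1069.
Each bolus raises the concentration by D/Vd = 1520/202 ≈ 7.525 μg/mL.
Steady-state peak Cmax,ss = C₀·R ≈ 7.525 × 1.1069 ≈ 8.329 μg/mL.
One interval later, Cmin,ss = Cmax,ss·e^(−kτ) ≈ 8.329 × 0.0966 ≈ 0.805 μg/mL.
Trough 0.8 μg/mL vs MEC 2 μg/mL: subtherapeutic.

0.8 μg/mL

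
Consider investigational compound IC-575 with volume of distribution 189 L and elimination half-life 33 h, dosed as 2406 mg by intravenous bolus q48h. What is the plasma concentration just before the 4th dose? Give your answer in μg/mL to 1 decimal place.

7.0 μg/mL

f = (1/2)^(τ/t½) = (1/2)^(48/33) ≈ 0.3649.
C₀ = D/Vd = 2406/189 ≈ 12.730 μg/mL.
Before the 4th dose, 3 doses have been given. Superposition: Cmin = C₀·(f + f² + … + f^3).
≈ 12.730 × (0.3649 + 0.1332 + 0.0486) ≈ 12.730 × 0.5467 ≈ 6.959 μg/mL.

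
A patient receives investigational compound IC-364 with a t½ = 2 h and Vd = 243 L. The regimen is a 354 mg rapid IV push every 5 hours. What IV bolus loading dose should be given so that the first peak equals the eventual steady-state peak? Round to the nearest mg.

430 mg

f = (1/2)^(5/2) ≈ 0.176777; accumulation ratio R = 1/(1−f) ≈ 1.21474.
Loading dose to hit Cmax,ss on first dose: D_load = D_maint·R ≈ 354 × 1.21474 ≈ 430.02 mg.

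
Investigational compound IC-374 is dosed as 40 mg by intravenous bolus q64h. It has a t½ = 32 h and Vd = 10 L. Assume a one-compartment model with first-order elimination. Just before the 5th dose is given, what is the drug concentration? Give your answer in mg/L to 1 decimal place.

f = (1/2)^(τ/t½) = (1/2)^(64/32) ≈ 0.2500.
C₀ = D/Vd = 40/10 ≈ 4.000 mg/L.
Before the 5th dose, 4 doses have been given. Superposition: Cmin = C₀·(f + f² + … + f^4).
≈ 4.000 × (0.2500 + 0.0625 + 0.0156 + 0.0039) ≈ 4.000 × 0.3320 ≈ 1.328 mg/L.

1.3 mg/L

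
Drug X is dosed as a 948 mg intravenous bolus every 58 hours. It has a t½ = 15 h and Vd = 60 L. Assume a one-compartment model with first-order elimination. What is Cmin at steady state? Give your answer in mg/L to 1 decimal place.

k = ln2/t½ = ln2/15 ≈ 0.046210 h⁻¹; fraction remaining f = e^(−kτ) = e^(−0.046210×58) ≈ 0.0686.
Accumulation ratio R = 1/(1 − f) ≈ 1/0.9314 ≈ 1.0737.
Single-dose peak C₀ = D/Vd = 948/60 ≈ 15.800 mg/L.
Cmax,ss = C₀/(1 − f) ≈ 15.800/0.9314 ≈ 16.964 mg/L.
One interval later, Cmin,ss = Cmax,ss·e^(−kτ) ≈ 16.964 × 0.0686 ≈ 1.164 mg/L.

1.2 mg/L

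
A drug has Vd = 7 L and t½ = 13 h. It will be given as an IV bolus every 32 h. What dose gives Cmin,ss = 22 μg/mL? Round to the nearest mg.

694 mg

τ/t½ = 32/13 ≈ 2.4615, so f = (1/2)^(32/13) ≈ 0.181553.
Cmin,ss = (D/Vd)·f/(1−f), so D = Cmin,ss·Vd·(1−f)/f.
D = 22 × 7 × (1−f)/f ≈ 22 × 7 × 4.50803 ≈ 694.24 mg.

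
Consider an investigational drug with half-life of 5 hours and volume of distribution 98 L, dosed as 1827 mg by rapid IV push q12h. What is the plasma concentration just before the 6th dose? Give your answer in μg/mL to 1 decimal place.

f = (1/2)^(τ/t½) = (1/2)^(12/5) ≈ 0.1895.
C₀ = D/Vd = 1827/98 ≈ 18.643 μg/mL.
Before the 6th dose, 5 doses have been given. Superposition: Cmin = C₀·(f + f² + … + f^5).
≈ 18.643 × (0.1895 + 0.0359 + 0.0068 + 0.0013 + 0.0002) ≈ 18.643 × 0.2337 ≈ 4.357 μg/mL.

4.4 μg/mL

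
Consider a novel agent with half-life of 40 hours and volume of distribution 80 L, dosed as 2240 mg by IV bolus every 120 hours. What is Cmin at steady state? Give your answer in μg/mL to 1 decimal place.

4.0 μg/mL

τ = 120 h = 3 half-lives, so f = (1/2)^3 = 0.125.
At steady state, R = 1/(1 − 0.125) = 8/7.
Single-dose peak C₀ = D/Vd = 2240/80 = 28 μg/mL.
Steady-state peak Cmax,ss = C₀·R = 28 × 8/7 ≈ 32.000 μg/mL.
Steady-state trough Cmin,ss = Cmax,ss·f ≈ 32.000 × 0.125 ≈ 4.000 μg/mL.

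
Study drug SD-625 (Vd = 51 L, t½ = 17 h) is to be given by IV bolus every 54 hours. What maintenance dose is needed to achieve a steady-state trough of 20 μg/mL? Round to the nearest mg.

8202 mg

τ/t½ = 54/17 ≈ 3.1765, so f = (1/2)^(54/17) ≈ 0.110608.
Cmin,ss = (D/Vd)·f/(1−f), so D = Cmin,ss·Vd·(1−f)/f.
D = 20 × 51 × (1−f)/f ≈ 20 × 51 × 8.04094 ≈ 8201.76 mg.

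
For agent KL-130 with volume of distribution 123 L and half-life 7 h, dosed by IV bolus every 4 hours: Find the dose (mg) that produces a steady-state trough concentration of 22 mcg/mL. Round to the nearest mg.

1315 mg

τ/t½ = 4/7 ≈ 0.57143, so f = (1/2)^(4/7) ≈ 0.672950.
Cmin,ss = (D/Vd)·f/(1−f), so D = Cmin,ss·Vd·(1−f)/f.
D = 22 × 123 × (1−f)/f ≈ 22 × 123 × 0.48599 ≈ 1315.09 mg.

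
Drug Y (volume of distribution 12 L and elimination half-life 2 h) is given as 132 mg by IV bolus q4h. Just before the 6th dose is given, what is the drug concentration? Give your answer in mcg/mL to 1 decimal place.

f = (1/2)^(τ/t½) = (1/2)^(4/2) ≈ 0.2500.
C₀ = D/Vd = 132/12 ≈ 11.000 mcg/mL.
Before the 6th dose, 5 doses have been given. Superposition: Cmin = C₀·(f + f² + … + f^5).
≈ 11.000 × (0.2500 + 0.0625 + 0.0156 + 0.0039 + 0.0010) ≈ 11.000 × 0.3330 ≈ 3.663 mcg/mL.

3.7 mcg/mL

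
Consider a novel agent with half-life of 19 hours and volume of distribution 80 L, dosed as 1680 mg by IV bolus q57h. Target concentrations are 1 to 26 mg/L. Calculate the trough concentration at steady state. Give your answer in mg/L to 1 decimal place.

τ = 57 h = 3 half-lives, so f = (1/2)^3 = 0.125.
Accumulation ratio R = 1/(1 − f) = 1/0.875 = 8/7.
Single-dose peak C₀ = D/Vd = 1680/80 = 21 mg/L.
Steady-state peak Cmax,ss = C₀·R = 21 × 8/7 ≈ 24.000 mg/L.
Steady-state trough Cmin,ss = Cmax,ss·f ≈ 24.000 × 0.125 ≈ 3.000 mg/L.
Trough 3.0 mg/L vs MEC 1 mg/L: adequate.

3.0 mg/L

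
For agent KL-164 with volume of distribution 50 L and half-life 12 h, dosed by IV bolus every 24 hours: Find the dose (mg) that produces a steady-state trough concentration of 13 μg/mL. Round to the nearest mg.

τ/t½ = 24/12 ≈ 2, so f = (1/2)^(24/12) ≈ 0.250000.
Cmin,ss = (D/Vd)·f/(1−f), so D = Cmin,ss·Vd·(1−f)/f.
D = 13 × 50 × (1−f)/f ≈ 13 × 50 × 3.00000 ≈ 1950.00 mg.

1950 mg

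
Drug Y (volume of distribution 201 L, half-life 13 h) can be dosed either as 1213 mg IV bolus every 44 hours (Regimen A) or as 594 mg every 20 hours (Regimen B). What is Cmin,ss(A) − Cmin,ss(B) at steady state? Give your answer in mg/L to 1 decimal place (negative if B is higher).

Regimen A: f = (1/2)^(44/13) ≈ 0.0957; Cmin,ss = (1213/201)·f/(1−f) ≈ 0.639 mg/L.
Regimen B: f = (1/2)^(20/13) ≈ 0.3443; Cmin,ss = (594/201)·f/(1−f) ≈ 1.552 mg/L.
Difference ≈ 0.639 − 1.552 ≈ -0.913 mg/L.

-0.9 mg/L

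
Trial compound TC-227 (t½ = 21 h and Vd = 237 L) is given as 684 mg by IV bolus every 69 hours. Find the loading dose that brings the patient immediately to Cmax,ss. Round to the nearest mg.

f = (1/2)^(69/21) ≈ 0.102542; accumulation ratio R = 1/(1−f) ≈ 1.11426.
Loading dose to hit Cmax,ss on first dose: D_load = D_maint·R ≈ 684 × 1.11426 ≈ 762.15 mg.

762 mg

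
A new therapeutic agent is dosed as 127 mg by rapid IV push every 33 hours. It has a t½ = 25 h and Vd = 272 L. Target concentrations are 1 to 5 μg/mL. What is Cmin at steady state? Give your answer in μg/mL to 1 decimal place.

0.3 μg/mL

k = ln2/t½ = ln2/25 ≈ 0.027726 h⁻¹; fraction remaining f = e^(−kτ) = e^(−0.027726×33) ≈ 0.4005.
Accumulation ratio R = 1/(1 − f) ≈ 1/0.5995 ≈ 1.6681.
Single-dose peak C₀ = D/Vd = 127/272 ≈ 0.467 μg/mL.
Steady-state peak Cmax,ss = C₀·R ≈ 0.467 × 1.6681 ≈ 0.779 μg/mL.
One interval later, Cmin,ss = Cmax,ss·e^(−kτ) ≈ 0.779 × 0.4005 ≈ 0.312 μg/mL.
Trough 0.3 μg/mL vs MEC 1 μg/mL: subtherapeutic.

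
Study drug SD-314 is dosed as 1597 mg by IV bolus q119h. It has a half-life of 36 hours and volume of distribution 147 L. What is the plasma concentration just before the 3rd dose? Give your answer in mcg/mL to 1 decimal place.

1.2 mcg/mL

f = (1/2)^(τ/t½) = (1/2)^(119/36) ≈ 0.1011.
C₀ = D/Vd = 1597/147 ≈ 10.864 mcg/mL.
Before the 3rd dose, 2 doses have been given. Superposition: Cmin = C₀·(f + f²).
≈ 10.864 × (0.1011 + 0.0102) ≈ 10.864 × 0.1113 ≈ 1.209 mcg/mL.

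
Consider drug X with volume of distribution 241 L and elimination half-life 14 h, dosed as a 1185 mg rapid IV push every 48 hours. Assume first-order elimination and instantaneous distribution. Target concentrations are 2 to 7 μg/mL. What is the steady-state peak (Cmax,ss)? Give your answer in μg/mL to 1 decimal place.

5.4 μg/mL

Over one 48-h interval, 48/14 ≈ 3.4286 half-lives elapse, leaving f ≈ 0.0929 of each dose.
Accumulation ratio R = 1/(1 − f) ≈ 1/0.9071 ≈ 1.1024.
Each bolus raises the concentration by D/Vd = 1185/241 ≈ 4.917 μg/mL.
Steady-state peak Cmax,ss = C₀·R ≈ 4.917 × 1.1024 ≈ 5.421 μg/mL.
Peak 5.4 μg/mL vs MTC 7 μg/mL: below toxic threshold.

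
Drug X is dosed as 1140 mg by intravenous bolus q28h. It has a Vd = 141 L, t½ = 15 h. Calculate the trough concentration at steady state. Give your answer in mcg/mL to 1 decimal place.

3.1 mcg/mL

Over one 28-h interval, 28/15 ≈ 1.8667 half-lives elapse, leaving f ≈ 0.2742 of each dose.
At steady state, accumulation factor R = 1/(1 − e^(−kτ)) ≈ 1.3778.
Each bolus raises the concentration by D/Vd = 1140/141 ≈ 8.085 mcg/mL.
Cmax,ss = C₀/(1 − f) ≈ 8.085/0.7258 ≈ 11.139 mcg/mL.
Steady-state trough Cmin,ss = Cmax,ss·f ≈ 11.139 × 0.2742 ≈ 3.054 mcg/mL.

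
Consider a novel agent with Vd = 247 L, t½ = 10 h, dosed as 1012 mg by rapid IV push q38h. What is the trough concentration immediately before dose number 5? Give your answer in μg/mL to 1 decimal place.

f = (1/2)^(τ/t½) = (1/2)^(38/10) ≈ 0.0718.
C₀ = D/Vd = 1012/247 ≈ 4.097 μg/mL.
Before the 5th dose, 4 doses have been given. Superposition: Cmin = C₀·(f + f² + … + f^4).
≈ 4.097 × (0.0718 + 0.0052 + 0.0004 + 0.0000) ≈ 4.097 × 0.0774 ≈ 0.317 μg/mL.

0.3 μg/mL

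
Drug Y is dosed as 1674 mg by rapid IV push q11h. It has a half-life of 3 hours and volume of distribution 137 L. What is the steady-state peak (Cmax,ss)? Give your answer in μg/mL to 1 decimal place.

13.3 μg/mL

Over one 11-h interval, 11/3 ≈ 3.6667 half-lives elapse, leaving f ≈ 0.0787 of each dose.
At steady state, accumulation factor R = 1/(1 − e^(−kτ)) ≈ 1.0854.
Each bolus raises the concentration by D/Vd = 1674/137 ≈ 12.219 μg/mL.
Cmax,ss = C₀/(1 − f) ≈ 12.219/0.9213 ≈ 13.263 μg/mL.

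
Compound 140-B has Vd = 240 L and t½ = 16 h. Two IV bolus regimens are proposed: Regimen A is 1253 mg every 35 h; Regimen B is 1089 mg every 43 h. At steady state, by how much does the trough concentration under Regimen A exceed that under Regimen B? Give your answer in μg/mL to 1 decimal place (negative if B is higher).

0.6 μg/mL

Regimen A: f = (1/2)^(35/16) ≈ 0.2195; Cmin,ss = (1253/240)·f/(1−f) ≈ 1.468 μg/mL.
Regimen B: f = (1/2)^(43/16) ≈ 0.1552; Cmin,ss = (1089/240)·f/(1−f) ≈ 0.834 μg/mL.
Difference ≈ 1.468 − 0.834 ≈ 0.634 μg/mL.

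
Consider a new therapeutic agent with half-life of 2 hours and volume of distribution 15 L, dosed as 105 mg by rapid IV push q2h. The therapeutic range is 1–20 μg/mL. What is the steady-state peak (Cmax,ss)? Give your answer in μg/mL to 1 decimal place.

The dosing interval is 1 half-life, so f = 2^(−1) = 0.5.
At steady state, R = 1/(1 − 0.5) = 2/1.
Single-dose peak C₀ = D/Vd = 105/15 = 7 μg/mL.
Steady-state peak Cmax,ss = C₀·R = 7 × 2/1 ≈ 14.000 μg/mL.
Peak 14.0 μg/mL vs MTC 20 μg/mL: below toxic threshold.

14.0 μg/mL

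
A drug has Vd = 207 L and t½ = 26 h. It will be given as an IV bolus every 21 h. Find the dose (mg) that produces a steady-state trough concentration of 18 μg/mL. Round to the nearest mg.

2796 mg

τ/t½ = 21/26 ≈ 0.80769, so f = (1/2)^(21/26) ≈ 0.571295.
Cmin,ss = (D/Vd)·f/(1−f), so D = Cmin,ss·Vd·(1−f)/f.
D = 18 × 207 × (1−f)/f ≈ 18 × 207 × 0.75041 ≈ 2796.03 mg.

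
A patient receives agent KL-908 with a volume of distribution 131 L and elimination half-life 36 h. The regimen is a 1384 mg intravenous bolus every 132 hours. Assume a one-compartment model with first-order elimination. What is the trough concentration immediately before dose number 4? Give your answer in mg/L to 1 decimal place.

f = (1/2)^(τ/t½) = (1/2)^(132/36) ≈ 0.0787.
C₀ = D/Vd = 1384/131 ≈ 10.565 mg/L.
Before the 4th dose, 3 doses have been given. Superposition: Cmin = C₀·(f + f² + … + f^3).
≈ 10.565 × (0.0787 + 0.0062 + 0.0005) ≈ 10.565 × 0.0854 ≈ 0.902 mg/L.

0.9 mg/L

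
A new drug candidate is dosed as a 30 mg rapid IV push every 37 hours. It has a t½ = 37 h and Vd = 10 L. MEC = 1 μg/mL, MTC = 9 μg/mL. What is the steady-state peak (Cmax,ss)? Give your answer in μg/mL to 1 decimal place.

The dosing interval is 1 half-life, so f = 2^(−1) = 0.5.
At steady state, R = 1/(1 − 0.5) = 2/1.
Single-dose peak C₀ = D/Vd = 30/10 = 3 μg/mL.
Steady-state peak Cmax,ss = C₀·R = 3 × 2/1 ≈ 6.000 μg/mL.
Peak 6.0 μg/mL vs MTC 9 μg/mL: below toxic threshold.

6.0 μg/mL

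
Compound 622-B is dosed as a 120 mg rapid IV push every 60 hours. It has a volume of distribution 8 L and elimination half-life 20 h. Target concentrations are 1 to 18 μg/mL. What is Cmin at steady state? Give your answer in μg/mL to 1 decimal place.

τ = 60 h = 3 half-lives, so f = (1/2)^3 = 0.125.
Accumulation ratio R = 1/(1 − f) = 1/0.875 = 8/7.
Single-dose peak C₀ = D/Vd = 120/8 = 15 μg/mL.
Steady-state peak Cmax,ss = C₀·R = 15 × 8/7 ≈ 17.143 μg/mL.
Steady-state trough Cmin,ss = Cmax,ss·f ≈ 17.143 × 0.125 ≈ 2.143 μg/mL.
Trough 2.1 μg/mL vs MEC 1 μg/mL: adequate.

2.1 μg/mL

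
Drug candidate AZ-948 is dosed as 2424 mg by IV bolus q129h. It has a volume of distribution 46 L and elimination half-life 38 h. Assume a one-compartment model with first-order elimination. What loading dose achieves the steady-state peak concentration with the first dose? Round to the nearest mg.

f = (1/2)^(129/38) ≈ 0.095079; accumulation ratio R = 1/(1−f) ≈ 1.10507.
Loading dose to hit Cmax,ss on first dose: D_load = D_maint·R ≈ 2424 × 1.10507 ≈ 2678.69 mg.

2679 mg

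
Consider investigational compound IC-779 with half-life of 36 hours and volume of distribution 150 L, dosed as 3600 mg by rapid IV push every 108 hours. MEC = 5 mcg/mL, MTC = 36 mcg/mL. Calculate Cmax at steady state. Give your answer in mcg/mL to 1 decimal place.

27.4 mcg/mL

τ = 108 h = 3 half-lives, so f = (1/2)^3 = 0.125.
At steady state, R = 1/(1 − 0.125) = 8/7.
Single-dose peak C₀ = D/Vd = 3600/150 = 24 mcg/mL.
Steady-state peak Cmax,ss = C₀·R = 24 × 8/7 ≈ 27.429 mcg/mL.
Peak 27.4 mcg/mL vs MTC 36 mcg/mL: below toxic threshold.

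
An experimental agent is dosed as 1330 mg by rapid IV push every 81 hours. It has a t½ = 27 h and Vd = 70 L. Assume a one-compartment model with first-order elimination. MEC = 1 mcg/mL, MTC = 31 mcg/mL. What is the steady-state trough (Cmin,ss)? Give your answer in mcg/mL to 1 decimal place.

2.7 mcg/mL

The dosing interval is 3 half-lives, so f = 2^(−3) = 0.125.
At steady state, R = 1/(1 − 0.125) = 8/7.
Single-dose peak C₀ = D/Vd = 1330/70 = 19 mcg/mL.
Steady-state peak Cmax,ss = C₀·R = 19 × 8/7 ≈ 21.714 mcg/mL.
Steady-state trough Cmin,ss = Cmax,ss·f ≈ 21.714 × 0.125 ≈ 2.714 mcg/mL.
Trough 2.7 mcg/mL vs MEC 1 mcg/mL: adequate.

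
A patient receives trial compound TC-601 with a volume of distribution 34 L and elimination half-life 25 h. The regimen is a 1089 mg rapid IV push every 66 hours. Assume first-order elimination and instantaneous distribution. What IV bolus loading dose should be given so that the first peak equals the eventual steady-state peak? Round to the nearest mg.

f = (1/2)^(66/25) ≈ 0.160428; accumulation ratio R = 1/(1−f) ≈ 1.19108.
Loading dose to hit Cmax,ss on first dose: D_load = D_maint·R ≈ 1089 × 1.19108 ≈ 1297.09 mg.

1297 mg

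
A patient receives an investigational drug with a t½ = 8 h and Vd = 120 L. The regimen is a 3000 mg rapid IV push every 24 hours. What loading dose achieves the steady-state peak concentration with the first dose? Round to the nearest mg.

3429 mg

f = (1/2)^(24/8) ≈ 0.125000; accumulation ratio R = 1/(1−f) ≈ 1.14286.
Loading dose to hit Cmax,ss on first dose: D_load = D_maint·R ≈ 3000 × 1.14286 ≈ 3428.58 mg.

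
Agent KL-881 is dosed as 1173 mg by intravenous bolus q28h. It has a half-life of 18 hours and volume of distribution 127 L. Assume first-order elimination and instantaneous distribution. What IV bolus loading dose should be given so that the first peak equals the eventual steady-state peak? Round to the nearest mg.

f = (1/2)^(28/18) ≈ 0.340198; accumulation ratio R = 1/(1−f) ≈ 1.51561.
Loading dose to hit Cmax,ss on first dose: D_load = D_maint·R ≈ 1173 × 1.51561 ≈ 1777.81 mg.

1778 mg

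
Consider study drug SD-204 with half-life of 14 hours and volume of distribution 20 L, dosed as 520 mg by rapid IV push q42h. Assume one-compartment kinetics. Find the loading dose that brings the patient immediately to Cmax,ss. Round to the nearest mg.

f = (1/2)^(42/14) ≈ 0.125000; accumulation ratio R = 1/(1−f) ≈ 1.14286.
Loading dose to hit Cmax,ss on first dose: D_load = D_maint·R ≈ 520 × 1.14286 ≈ 594.29 mg.

594 mg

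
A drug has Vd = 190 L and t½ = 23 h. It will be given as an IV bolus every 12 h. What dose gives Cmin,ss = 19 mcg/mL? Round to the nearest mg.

τ/t½ = 12/23 ≈ 0.52174, so f = (1/2)^(12/23) ≈ 0.696532.
Cmin,ss = (D/Vd)·f/(1−f), so D = Cmin,ss·Vd·(1−f)/f.
D = 19 × 190 × (1−f)/f ≈ 19 × 190 × 0.43568 ≈ 1572.80 mg.

1573 mg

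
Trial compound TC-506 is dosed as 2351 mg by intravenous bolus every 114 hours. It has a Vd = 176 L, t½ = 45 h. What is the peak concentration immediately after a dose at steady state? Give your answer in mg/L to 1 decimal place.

k = ln2/t½ = ln2/45 ≈ 0.015403 h⁻¹; fraction remaining f = e^(−kτ) = e^(−0.015403×114) ≈ 0.1727.
Accumulation ratio R = 1/(1 − f) ≈ 1/0.8273 ≈ 1.2088.
Each bolus raises the concentration by D/Vd = 2351/176 ≈ 13.358 mg/L.
Cmax,ss = C₀/(1 − f) ≈ 13.358/0.8273 ≈ 16.147 mg/L.

16.1 mg/L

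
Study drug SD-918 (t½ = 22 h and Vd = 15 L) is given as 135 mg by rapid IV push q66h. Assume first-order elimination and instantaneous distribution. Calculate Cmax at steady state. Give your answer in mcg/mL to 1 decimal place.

The dosing interval is 3 half-lives, so f = 2^(−3) = 0.125.
At steady state, R = 1/(1 − 0.125) = 8/7.
Single-dose peak C₀ = D/Vd = 135/15 = 9 mcg/mL.
Steady-state peak Cmax,ss = C₀·R = 9 × 8/7 ≈ 10.286 mcg/mL.

10.3 mcg/mL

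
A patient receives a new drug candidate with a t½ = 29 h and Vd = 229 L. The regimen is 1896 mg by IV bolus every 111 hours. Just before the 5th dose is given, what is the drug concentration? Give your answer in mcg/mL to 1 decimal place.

0.6 mcg/mL

f = (1/2)^(τ/t½) = (1/2)^(111/29) ≈ 0.0704.
C₀ = D/Vd = 1896/229 ≈ 8.279 mcg/mL.
Before the 5th dose, 4 doses have been given. Superposition: Cmin = C₀·(f + f² + … + f^4).
≈ 8.279 × (0.0704 + 0.0050 + 0.0003 + 0.0000) ≈ 8.279 × 0.0757 ≈ 0.627 mcg/mL.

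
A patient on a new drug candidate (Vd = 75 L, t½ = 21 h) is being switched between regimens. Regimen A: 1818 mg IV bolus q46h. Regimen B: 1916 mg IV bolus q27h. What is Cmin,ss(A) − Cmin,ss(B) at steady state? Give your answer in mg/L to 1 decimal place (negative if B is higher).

-11.0 mg/L

Regimen A: f = (1/2)^(46/21) ≈ 0.2191; Cmin,ss = (1818/75)·f/(1−f) ≈ 6.801 mg/L.
Regimen B: f = (1/2)^(27/21) ≈ 0.4102; Cmin,ss = (1916/75)·f/(1−f) ≈ 17.767 mg/L.
Difference ≈ 6.801 − 17.767 ≈ -10.966 mg/L.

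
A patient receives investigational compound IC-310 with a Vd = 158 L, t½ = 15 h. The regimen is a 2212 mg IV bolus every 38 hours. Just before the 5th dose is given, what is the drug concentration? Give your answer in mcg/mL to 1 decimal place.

2.9 mcg/mL

f = (1/2)^(τ/t½) = (1/2)^(38/15) ≈ 0.1727.
C₀ = D/Vd = 2212/158 ≈ 14.000 mcg/mL.
Before the 5th dose, 4 doses have been given. Superposition: Cmin = C₀·(f + f² + … + f^4).
≈ 14.000 × (0.1727 + 0.0298 + 0.0052 + 0.0009) ≈ 14.000 × 0.2086 ≈ 2.920 mcg/mL.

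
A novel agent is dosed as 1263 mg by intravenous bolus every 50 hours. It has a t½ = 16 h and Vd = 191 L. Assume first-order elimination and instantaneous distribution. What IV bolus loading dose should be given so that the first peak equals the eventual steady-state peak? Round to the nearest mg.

f = (1/2)^(50/16) ≈ 0.114626; accumulation ratio R = 1/(1−f) ≈ 1.12947.
Loading dose to hit Cmax,ss on first dose: D_load = D_maint·R ≈ 1263 × 1.12947 ≈ 1426.52 mg.

1427 mg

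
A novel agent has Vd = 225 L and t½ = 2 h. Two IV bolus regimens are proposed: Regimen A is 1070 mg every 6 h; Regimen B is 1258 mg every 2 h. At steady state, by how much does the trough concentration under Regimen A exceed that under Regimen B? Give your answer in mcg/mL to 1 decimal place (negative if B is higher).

Regimen A: f = (1/2)^(6/2) ≈ 0.1250; Cmin,ss = (1070/225)·f/(1−f) ≈ 0.679 mcg/mL.
Regimen B: f = (1/2)^(2/2) ≈ 0.5000; Cmin,ss = (1258/225)·f/(1−f) ≈ 5.591 mcg/mL.
Difference ≈ 0.679 − 5.591 ≈ -4.912 mcg/mL.

-4.9 mcg/mL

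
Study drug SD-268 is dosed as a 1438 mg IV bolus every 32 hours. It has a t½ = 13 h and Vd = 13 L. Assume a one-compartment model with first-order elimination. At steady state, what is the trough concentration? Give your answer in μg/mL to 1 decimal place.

Over one 32-h interval, 32/13 ≈ 2.4615 half-lives elapse, leaving f ≈ 0.1816 of each dose.
At steady state, accumulation factor R = 1/(1 − e^(−kτ)) ≈ 1.2219.
Single-dose peak C₀ = D/Vd = 1438/13 ≈ 110.615 μg/mL.
Steady-state peak Cmax,ss = C₀·R ≈ 110.615 × 1.2219 ≈ 135.160 μg/mL.
Steady-state trough Cmin,ss = Cmax,ss·f ≈ 135.160 × 0.1816 ≈ 24.545 μg/mL.

24.5 μg/mL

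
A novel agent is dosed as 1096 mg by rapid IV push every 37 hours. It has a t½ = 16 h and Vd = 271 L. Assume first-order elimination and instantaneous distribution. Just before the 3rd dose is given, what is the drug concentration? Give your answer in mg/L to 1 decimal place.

1.0 mg/L

f = (1/2)^(τ/t½) = (1/2)^(37/16) ≈ 0.2013.
C₀ = D/Vd = 1096/271 ≈ 4.044 mg/L.
Before the 3rd dose, 2 doses have been given. Superposition: Cmin = C₀·(f + f²).
≈ 4.044 × (0.2013 + 0.0405) ≈ 4.044 × 0.2418 ≈ 0.978 mg/L.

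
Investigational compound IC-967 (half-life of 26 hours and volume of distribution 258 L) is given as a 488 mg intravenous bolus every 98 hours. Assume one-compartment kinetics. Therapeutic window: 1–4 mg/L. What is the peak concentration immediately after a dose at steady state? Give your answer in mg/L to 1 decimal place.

2.0 mg/L

Over one 98-h interval, 98/26 ≈ 3.7692 half-lives elapse, leaving f ≈ 0.0733 of each dose.
Accumulation ratio R = 1/(1 − f) ≈ 1/0.9267 ≈ 1.0791.
Each bolus raises the concentration by D/Vd = 488/258 ≈ 1.891 mg/L.
Steady-state peak Cmax,ss = C₀·R ≈ 1.891 × 1.0791 ≈ 2.041 mg/L.
Peak 2.0 mg/L vs MTC 4 mg/L: below toxic threshold.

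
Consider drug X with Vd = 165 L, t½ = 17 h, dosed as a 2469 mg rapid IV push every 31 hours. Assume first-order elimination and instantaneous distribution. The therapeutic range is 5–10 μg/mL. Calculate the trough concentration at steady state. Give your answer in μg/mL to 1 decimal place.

Over one 31-h interval, 31/17 ≈ 1.8235 half-lives elapse, leaving f ≈ 0.2825 of each dose.
Each bolus raises the concentration by D/Vd = 2469/165 ≈ 14.964 μg/mL.
Steady-state trough Cmin,ss = C₀·f/(1−f) ≈ 14.964 × 0.2825/0.7175 ≈ 5.892 μg/mL.
Trough 5.9 μg/mL vs MEC 5 μg/mL: adequate.

5.9 μg/mL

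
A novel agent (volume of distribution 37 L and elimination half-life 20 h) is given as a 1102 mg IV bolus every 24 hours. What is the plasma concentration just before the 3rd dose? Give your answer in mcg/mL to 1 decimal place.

18.6 mcg/mL

f = (1/2)^(τ/t½) = (1/2)^(24/20) ≈ 0.4353.
C₀ = D/Vd = 1102/37 ≈ 29.784 mcg/mL.
Before the 3rd dose, 2 doses have been given. Superposition: Cmin = C₀·(f + f²).
≈ 29.784 × (0.4353 + 0.1895) ≈ 29.784 × 0.6248 ≈ 18.609 mcg/mL.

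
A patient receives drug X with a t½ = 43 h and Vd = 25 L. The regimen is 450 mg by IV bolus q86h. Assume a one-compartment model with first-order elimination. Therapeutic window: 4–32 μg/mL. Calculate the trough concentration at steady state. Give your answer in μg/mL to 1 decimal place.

6.0 μg/mL

The dosing interval is 2 half-lives, so f = 2^(−2) = 0.25.
Accumulation ratio R = 1/(1 − f) = 1/0.75 = 4/3.
Single-dose peak C₀ = D/Vd = 450/25 = 18 μg/mL.
Steady-state peak Cmax,ss = C₀·R = 18 × 4/3 ≈ 24.000 μg/mL.
Steady-state trough Cmin,ss = Cmax,ss·f ≈ 24.000 × 0.25 ≈ 6.000 μg/mL.
Trough 6.0 μg/mL vs MEC 4 μg/mL: adequate.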